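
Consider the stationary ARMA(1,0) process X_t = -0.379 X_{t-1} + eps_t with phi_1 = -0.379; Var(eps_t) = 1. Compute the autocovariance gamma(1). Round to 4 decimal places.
\gamma(1) = -0.4426

Multiply the model equation by X_{t-k} and take expectations. With theta_0 = psi_0 = 1 and psi_j the MA(infinity) weights, this gives
  gamma(k) - sum_i phi_i gamma(k-i) = c_k,
  c_k = sigma^2 * sum_{j=k..q} theta_j psi_{j-k}   (c_k = 0 for k > q),
using gamma(-m) = gamma(m).
Pure AR (q = 0): c_0 = sigma^2 = 1, c_k = 0 for k >= 1.
Equations for k = 0 and k = 1 (AR order 1):
  gamma(0) = phi_1 gamma(1) + c_0
  gamma(1) = phi_1 gamma(0) + c_1
Substituting the second into the first: gamma(0) (1 - phi_1^2) = c_0 + phi_1 c_1, so
  gamma(0) = c_0 / (1 - phi_1^2) = 1 / (1 - (-0.379)^2) = 1 / 0.856359 = 1.167735.
  gamma(1) = phi_1 gamma(0) = (-0.379)(1.167735) = -0.442571.
Therefore gamma(1) = -0.4426 (to 4 decimal places).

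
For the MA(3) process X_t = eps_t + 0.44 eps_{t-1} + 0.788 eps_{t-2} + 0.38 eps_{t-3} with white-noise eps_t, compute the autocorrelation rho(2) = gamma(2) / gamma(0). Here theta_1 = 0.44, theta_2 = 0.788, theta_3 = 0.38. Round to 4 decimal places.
\rho(2) = 0.4876

For an MA(q) process with theta_0 = 1, the autocovariance is
  gamma(k) = sigma^2 * sum_{i=0..q-k} theta_i * theta_{i+k},
and rho(k) = gamma(k) / gamma(0). Sigma^2 cancels.
  numerator   = (1)*(0.788) + (0.44)*(0.38) = 0.9552.
  denominator = (1)^2 + (0.44)^2 + (0.788)^2 + (0.38)^2 = 1.958944.
  rho(2) = 0.9552 / 1.958944 = 0.4876.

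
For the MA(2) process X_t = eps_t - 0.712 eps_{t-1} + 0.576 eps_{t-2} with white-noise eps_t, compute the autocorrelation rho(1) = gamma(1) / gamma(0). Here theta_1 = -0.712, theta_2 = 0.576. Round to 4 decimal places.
\rho(1) = -0.6103

For an MA(q) process with theta_0 = 1, the autocovariance is
  gamma(k) = sigma^2 * sum_{i=0..q-k} theta_i * theta_{i+k},
and rho(k) = gamma(k) / gamma(0). Sigma^2 cancels.
  numerator   = (1)*(-0.712) + (-0.712)*(0.576) = -1.122112.
  denominator = (1)^2 + (-0.712)^2 + (0.576)^2 = 1.83872.
  rho(1) = -1.122112 / 1.83872 = -0.6103.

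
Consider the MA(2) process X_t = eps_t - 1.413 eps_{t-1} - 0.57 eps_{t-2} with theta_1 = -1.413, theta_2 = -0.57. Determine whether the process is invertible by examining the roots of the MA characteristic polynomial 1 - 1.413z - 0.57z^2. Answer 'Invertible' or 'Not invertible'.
\text{Not invertible}

The MA(q) characteristic polynomial is P(z) = 1 - 1.413z - 0.57z^2.
Invertibility requires all roots to lie outside the unit circle, i.e. |z| > 1 for every root.
Set 1 + (-1.413) z + (-0.57) z^2 = 0, i.e. a z^2 + b z + c = 0 with a = -0.57, b = -1.413, c = 1.
Discriminant D = b^2 - 4ac = (-1.413)^2 - 4*(-0.57)*1 = 1.996569 - (-2.28) = 4.276569.
D >= 0, so the roots are real: z = (-b +/- sqrt(D)) / (2a) = (1.413 +/- 2.067987) / (-1.14).
  z_1 = (1.413 + 2.067987) / (-1.14) = -3.0535,   |z_1| = 3.0535.
  z_2 = (1.413 - 2.067987) / (-1.14) = 0.5745,   |z_2| = 0.5745.
Moduli of all roots: 3.0535, 0.5745.
All moduli strictly greater than 1? No.
Verdict: Not invertible.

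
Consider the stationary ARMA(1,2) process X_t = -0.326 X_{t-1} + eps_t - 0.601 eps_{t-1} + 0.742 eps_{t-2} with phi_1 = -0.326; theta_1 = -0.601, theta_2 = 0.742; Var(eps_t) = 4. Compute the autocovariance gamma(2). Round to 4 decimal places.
\gamma(2) = 5.9577

Multiply the model equation by X_{t-k} and take expectations. With theta_0 = psi_0 = 1 and psi_j the MA(infinity) weights, this gives
  gamma(k) - sum_i phi_i gamma(k-i) = c_k,
  c_k = sigma^2 * sum_{j=k..q} theta_j psi_{j-k}   (c_k = 0 for k > q),
using gamma(-m) = gamma(m).
psi-weights needed (psi_j = theta_j + sum_i phi_i psi_{j-i}):
  psi_1 = theta_1 + phi_1 = -0.601 + (-0.326) = -0.927
  psi_2 = theta_2 + phi_1 psi_1 = 0.742 + (-0.326)(-0.927) = 1.044202
Right-hand sides:
  c_0 = sigma^2 (1 + theta_1 psi_1 + theta_2 psi_2) = 4 * (1 + (-0.601)(-0.927) + (0.742)(1.044202)) = 4 * 2.331925 = 9.3277
  c_1 = sigma^2 (theta_1 + theta_2 psi_1) = 4 * (-0.601 + (0.742)(-0.927)) = -5.155336
  c_2 = sigma^2 theta_2 = 4 * (0.742) = 2.968
Equations for k = 0 and k = 1 (AR order 1):
  gamma(0) = phi_1 gamma(1) + c_0
  gamma(1) = phi_1 gamma(0) + c_1
Substituting the second into the first: gamma(0) (1 - phi_1^2) = c_0 + phi_1 c_1, so
  gamma(0) = (c_0 + phi_1 c_1) / (1 - phi_1^2) = (9.3277 + (-0.326)(-5.155336)) / (1 - (-0.326)^2) = 11.008339 / 0.893724 = 12.317381.
  gamma(1) = phi_1 gamma(0) + c_1 = (-0.326)(12.317381) + (-5.155336) = -9.170802.
For k = 2: gamma(2) = phi_1 gamma(1) + c_2
  = (-0.326)(-9.170802) + (2.968) = 5.957682.
Therefore gamma(2) = 5.9577 (to 4 decimal places).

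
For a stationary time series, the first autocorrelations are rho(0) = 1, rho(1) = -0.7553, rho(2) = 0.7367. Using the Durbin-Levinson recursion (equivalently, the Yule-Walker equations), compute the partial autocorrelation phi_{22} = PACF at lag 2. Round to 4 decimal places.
\phi_{22} = 0.3870

The PACF at lag k is phi_{kk}, the last component of the solution
to the Yule-Walker system G_k phi = r_k where
  (G_k)_{ij} = rho(|i - j|), (r_k)_i = rho(i), i,j = 1..k.
Equivalently, Durbin-Levinson gives phi_{kk} iteratively:
  phi_{11} = rho(1)
  phi_{kk} = [rho(k) - sum_{j=1..k-1} phi_{k-1,j} rho(k-j)]
            / [1 - sum_{j=1..k-1} phi_{k-1,j} rho(j)],
  phi_{k,j} = phi_{k-1,j} - phi_{kk} phi_{k-1,k-j},  j = 1..k-1.
Step k = 1:
  phi_11 = rho(1) = -0.7553.
Step k = 2:
  phi_22 = [rho(2) - phi_11 rho(1)] / [1 - phi_11 rho(1)] = [0.7367 - (-0.7553)(-0.7553)] / [1 - (-0.7553)(-0.7553)]
         = 0.16622191 / 0.42952191 = 0.387.
Therefore phi_{22} = 0.3870.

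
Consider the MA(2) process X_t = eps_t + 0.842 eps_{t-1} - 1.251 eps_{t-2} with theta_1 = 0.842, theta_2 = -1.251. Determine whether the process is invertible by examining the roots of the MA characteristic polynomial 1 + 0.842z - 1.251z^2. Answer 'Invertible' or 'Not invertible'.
\text{Not invertible}

The MA(q) characteristic polynomial is P(z) = 1 + 0.842z - 1.251z^2.
Invertibility requires all roots to lie outside the unit circle, i.e. |z| > 1 for every root.
Set 1 + (0.842) z + (-1.251) z^2 = 0, i.e. a z^2 + b z + c = 0 with a = -1.251, b = 0.842, c = 1.
Discriminant D = b^2 - 4ac = (0.842)^2 - 4*(-1.251)*1 = 0.708964 - (-5.004) = 5.712964.
D >= 0, so the roots are real: z = (-b +/- sqrt(D)) / (2a) = (-0.842 +/- 2.390181) / (-2.502).
  z_1 = (-0.842 + 2.390181) / (-2.502) = -0.6188,   |z_1| = 0.6188.
  z_2 = (-0.842 - 2.390181) / (-2.502) = 1.2918,   |z_2| = 1.2918.
Moduli of all roots: 0.6188, 1.2918.
All moduli strictly greater than 1? No.
Verdict: Not invertible.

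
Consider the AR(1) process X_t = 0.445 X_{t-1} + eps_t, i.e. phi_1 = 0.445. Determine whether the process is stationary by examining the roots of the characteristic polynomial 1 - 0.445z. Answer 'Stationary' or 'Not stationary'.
\text{Stationary}

The AR(p) characteristic polynomial is P(z) = 1 - 0.445z.
Stationarity requires all roots to lie outside the unit circle, i.e. |z| > 1 for every root.
This is linear in z: 1 + (-0.445) z = 0  =>  z = -1/(-0.445) = 2.247191,  |z| = 2.247191.
Moduli of all roots: 2.2472.
All moduli strictly greater than 1? Yes.
Verdict: Stationary.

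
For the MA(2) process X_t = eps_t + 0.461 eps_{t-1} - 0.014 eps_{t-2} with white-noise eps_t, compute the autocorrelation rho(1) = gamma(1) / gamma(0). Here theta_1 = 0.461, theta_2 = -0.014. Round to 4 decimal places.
\rho(1) = 0.3748

For an MA(q) process with theta_0 = 1, the autocovariance is
  gamma(k) = sigma^2 * sum_{i=0..q-k} theta_i * theta_{i+k},
and rho(k) = gamma(k) / gamma(0). Sigma^2 cancels.
  numerator   = (1)*(0.461) + (0.461)*(-0.014) = 0.454546.
  denominator = (1)^2 + (0.461)^2 + (-0.014)^2 = 1.212717.
  rho(1) = 0.454546 / 1.212717 = 0.3748.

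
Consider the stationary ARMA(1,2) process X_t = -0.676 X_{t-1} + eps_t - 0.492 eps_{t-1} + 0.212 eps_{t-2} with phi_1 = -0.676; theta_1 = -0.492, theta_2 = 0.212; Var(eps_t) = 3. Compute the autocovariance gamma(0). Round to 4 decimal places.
\gamma(0) = 12.6346

Multiply the model equation by X_{t-k} and take expectations. With theta_0 = psi_0 = 1 and psi_j the MA(infinity) weights, this gives
  gamma(k) - sum_i phi_i gamma(k-i) = c_k,
  c_k = sigma^2 * sum_{j=k..q} theta_j psi_{j-k}   (c_k = 0 for k > q),
using gamma(-m) = gamma(m).
psi-weights needed (psi_j = theta_j + sum_i phi_i psi_{j-i}):
  psi_1 = theta_1 + phi_1 = -0.492 + (-0.676) = -1.168
  psi_2 = theta_2 + phi_1 psi_1 = 0.212 + (-0.676)(-1.168) = 1.001568
Right-hand sides:
  c_0 = sigma^2 (1 + theta_1 psi_1 + theta_2 psi_2) = 3 * (1 + (-0.492)(-1.168) + (0.212)(1.001568)) = 3 * 1.786988 = 5.360965
  c_1 = sigma^2 (theta_1 + theta_2 psi_1) = 3 * (-0.492 + (0.212)(-1.168)) = -2.218848
  c_2 = sigma^2 theta_2 = 3 * (0.212) = 0.636
Equations for k = 0 and k = 1 (AR order 1):
  gamma(0) = phi_1 gamma(1) + c_0
  gamma(1) = phi_1 gamma(0) + c_1
Substituting the second into the first: gamma(0) (1 - phi_1^2) = c_0 + phi_1 c_1, so
  gamma(0) = (c_0 + phi_1 c_1) / (1 - phi_1^2) = (5.360965 + (-0.676)(-2.218848)) / (1 - (-0.676)^2) = 6.860906 / 0.543024 = 12.634628.
Therefore gamma(0) = 12.6346 (to 4 decimal places).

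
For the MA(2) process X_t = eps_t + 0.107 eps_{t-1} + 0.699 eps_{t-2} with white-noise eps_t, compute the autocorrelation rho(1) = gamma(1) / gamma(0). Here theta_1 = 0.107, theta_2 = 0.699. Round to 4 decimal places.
\rho(1) = 0.1212

For an MA(q) process with theta_0 = 1, the autocovariance is
  gamma(k) = sigma^2 * sum_{i=0..q-k} theta_i * theta_{i+k},
and rho(k) = gamma(k) / gamma(0). Sigma^2 cancels.
  numerator   = (1)*(0.107) + (0.107)*(0.699) = 0.181793.
  denominator = (1)^2 + (0.107)^2 + (0.699)^2 = 1.50005.
  rho(1) = 0.181793 / 1.50005 = 0.1212.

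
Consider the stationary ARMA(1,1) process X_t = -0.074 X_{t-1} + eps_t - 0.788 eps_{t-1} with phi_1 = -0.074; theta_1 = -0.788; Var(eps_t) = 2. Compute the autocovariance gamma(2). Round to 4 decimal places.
\gamma(2) = 0.1358

Multiply the model equation by X_{t-k} and take expectations. With theta_0 = psi_0 = 1 and psi_j the MA(infinity) weights, this gives
  gamma(k) - sum_i phi_i gamma(k-i) = c_k,
  c_k = sigma^2 * sum_{j=k..q} theta_j psi_{j-k}   (c_k = 0 for k > q),
using gamma(-m) = gamma(m).
psi-weights needed (psi_j = theta_j + sum_i phi_i psi_{j-i}):
  psi_1 = theta_1 + phi_1 = -0.788 + (-0.074) = -0.862
Right-hand sides:
  c_0 = sigma^2 (1 + theta_1 psi_1) = 2 * (1 + (-0.788)(-0.862)) = 2 * 1.679256 = 3.358512
  c_1 = sigma^2 theta_1 = 2 * (-0.788) = -1.576
  c_2 = 0
Equations for k = 0 and k = 1 (AR order 1):
  gamma(0) = phi_1 gamma(1) + c_0
  gamma(1) = phi_1 gamma(0) + c_1
Substituting the second into the first: gamma(0) (1 - phi_1^2) = c_0 + phi_1 c_1, so
  gamma(0) = (c_0 + phi_1 c_1) / (1 - phi_1^2) = (3.358512 + (-0.074)(-1.576)) / (1 - (-0.074)^2) = 3.475136 / 0.994524 = 3.494271.
  gamma(1) = phi_1 gamma(0) + c_1 = (-0.074)(3.494271) + (-1.576) = -1.834576.
For k = 2 (> q): gamma(2) = phi_1 gamma(1) = (-0.074)(-1.834576) = 0.135759.
Therefore gamma(2) = 0.1358 (to 4 decimal places).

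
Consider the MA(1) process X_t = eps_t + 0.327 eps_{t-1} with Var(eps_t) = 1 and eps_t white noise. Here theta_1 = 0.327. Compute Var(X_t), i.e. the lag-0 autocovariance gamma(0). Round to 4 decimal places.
\gamma(0) = 1.1069

For an MA(q) process X_t = eps_t + sum_i theta_i eps_{t-i} with
Var(eps_t) = sigma^2, the variance is
  gamma(0) = sigma^2 * (1 + sum_i theta_i^2).
  sum_i theta_i^2 = (0.327)^2 = 0.106929.
  gamma(0) = 1 * (1 + 0.106929) = 1 * 1.106929 = 1.106929, which rounds to 1.1069.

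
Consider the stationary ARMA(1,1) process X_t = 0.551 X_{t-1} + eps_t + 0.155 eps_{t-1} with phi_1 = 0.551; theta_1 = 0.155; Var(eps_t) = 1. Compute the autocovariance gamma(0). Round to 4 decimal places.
\gamma(0) = 1.7157

Multiply the model equation by X_{t-k} and take expectations. With theta_0 = psi_0 = 1 and psi_j the MA(infinity) weights, this gives
  gamma(k) - sum_i phi_i gamma(k-i) = c_k,
  c_k = sigma^2 * sum_{j=k..q} theta_j psi_{j-k}   (c_k = 0 for k > q),
using gamma(-m) = gamma(m).
psi-weights needed (psi_j = theta_j + sum_i phi_i psi_{j-i}):
  psi_1 = theta_1 + phi_1 = 0.155 + (0.551) = 0.706
Right-hand sides:
  c_0 = sigma^2 (1 + theta_1 psi_1) = 1 * (1 + (0.155)(0.706)) = 1 * 1.10943 = 1.10943
  c_1 = sigma^2 theta_1 = 1 * (0.155) = 0.155
  c_2 = 0
Equations for k = 0 and k = 1 (AR order 1):
  gamma(0) = phi_1 gamma(1) + c_0
  gamma(1) = phi_1 gamma(0) + c_1
Substituting the second into the first: gamma(0) (1 - phi_1^2) = c_0 + phi_1 c_1, so
  gamma(0) = (c_0 + phi_1 c_1) / (1 - phi_1^2) = (1.10943 + (0.551)(0.155)) / (1 - (0.551)^2) = 1.194835 / 0.696399 = 1.715733.
Therefore gamma(0) = 1.7157 (to 4 decimal places).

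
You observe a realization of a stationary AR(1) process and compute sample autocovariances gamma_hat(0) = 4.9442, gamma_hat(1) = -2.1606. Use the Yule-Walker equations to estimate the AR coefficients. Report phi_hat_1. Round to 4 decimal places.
\hat\phi_{1} = -0.4370

The Yule-Walker equations for an AR(p) process read, in matrix form,
  Gamma_p phi = r_p,   with   (Gamma_p)_{ij} = gamma(|i - j|),
                       (r_p)_i = gamma(i),   i,j = 1..p.
Substitute the sample gammas (Toeplitz matrix and right-hand side of size 1):
  Gamma_p = [[4.9442]]
  r_p     = [-2.1606]
With p = 1 this is the single equation gamma(0) phi_1 = gamma(1):
  phi_hat_1 = gamma(1) / gamma(0) = -2.1606 / 4.9442 = -0.4370.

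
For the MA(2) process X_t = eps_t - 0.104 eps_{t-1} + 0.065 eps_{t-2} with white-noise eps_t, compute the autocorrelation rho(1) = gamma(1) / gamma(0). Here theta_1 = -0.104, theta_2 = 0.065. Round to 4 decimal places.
\rho(1) = -0.1091

For an MA(q) process with theta_0 = 1, the autocovariance is
  gamma(k) = sigma^2 * sum_{i=0..q-k} theta_i * theta_{i+k},
and rho(k) = gamma(k) / gamma(0). Sigma^2 cancels.
  numerator   = (1)*(-0.104) + (-0.104)*(0.065) = -0.11076.
  denominator = (1)^2 + (-0.104)^2 + (0.065)^2 = 1.015041.
  rho(1) = -0.11076 / 1.015041 = -0.1091.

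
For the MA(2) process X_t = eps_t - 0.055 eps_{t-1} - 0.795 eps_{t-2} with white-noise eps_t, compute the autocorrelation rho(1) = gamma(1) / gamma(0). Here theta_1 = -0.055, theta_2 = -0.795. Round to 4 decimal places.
\rho(1) = -0.0069

For an MA(q) process with theta_0 = 1, the autocovariance is
  gamma(k) = sigma^2 * sum_{i=0..q-k} theta_i * theta_{i+k},
and rho(k) = gamma(k) / gamma(0). Sigma^2 cancels.
  numerator   = (1)*(-0.055) + (-0.055)*(-0.795) = -0.011275.
  denominator = (1)^2 + (-0.055)^2 + (-0.795)^2 = 1.63505.
  rho(1) = -0.011275 / 1.63505 = -0.0069.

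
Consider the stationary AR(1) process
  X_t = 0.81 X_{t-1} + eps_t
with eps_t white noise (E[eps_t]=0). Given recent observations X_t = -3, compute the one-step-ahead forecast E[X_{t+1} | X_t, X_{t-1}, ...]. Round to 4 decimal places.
E[X_{t+1} \mid \mathcal F_t] = -2.4300

For an AR(p) model X_t = c + sum_i phi_i X_{t-i} + eps_t, the
one-step-ahead conditional mean is
  E[X_{t+1} | X_t, ...] = c + sum_i phi_i X_{t+1-i}.
Substitute known values:
  E[X_{t+1} | ...] = (0.81) * (-3)
                   = -2.4300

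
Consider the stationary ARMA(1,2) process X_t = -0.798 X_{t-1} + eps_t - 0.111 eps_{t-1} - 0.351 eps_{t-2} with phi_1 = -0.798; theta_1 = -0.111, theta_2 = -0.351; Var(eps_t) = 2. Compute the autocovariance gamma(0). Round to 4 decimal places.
\gamma(0) = 4.4244

Multiply the model equation by X_{t-k} and take expectations. With theta_0 = psi_0 = 1 and psi_j the MA(infinity) weights, this gives
  gamma(k) - sum_i phi_i gamma(k-i) = c_k,
  c_k = sigma^2 * sum_{j=k..q} theta_j psi_{j-k}   (c_k = 0 for k > q),
using gamma(-m) = gamma(m).
psi-weights needed (psi_j = theta_j + sum_i phi_i psi_{j-i}):
  psi_1 = theta_1 + phi_1 = -0.111 + (-0.798) = -0.909
  psi_2 = theta_2 + phi_1 psi_1 = -0.351 + (-0.798)(-0.909) = 0.374382
Right-hand sides:
  c_0 = sigma^2 (1 + theta_1 psi_1 + theta_2 psi_2) = 2 * (1 + (-0.111)(-0.909) + (-0.351)(0.374382)) = 2 * 0.969491 = 1.938982
  c_1 = sigma^2 (theta_1 + theta_2 psi_1) = 2 * (-0.111 + (-0.351)(-0.909)) = 0.416118
  c_2 = sigma^2 theta_2 = 2 * (-0.351) = -0.702
Equations for k = 0 and k = 1 (AR order 1):
  gamma(0) = phi_1 gamma(1) + c_0
  gamma(1) = phi_1 gamma(0) + c_1
Substituting the second into the first: gamma(0) (1 - phi_1^2) = c_0 + phi_1 c_1, so
  gamma(0) = (c_0 + phi_1 c_1) / (1 - phi_1^2) = (1.938982 + (-0.798)(0.416118)) / (1 - (-0.798)^2) = 1.60692 / 0.363196 = 4.424387.
Therefore gamma(0) = 4.4244 (to 4 decimal places).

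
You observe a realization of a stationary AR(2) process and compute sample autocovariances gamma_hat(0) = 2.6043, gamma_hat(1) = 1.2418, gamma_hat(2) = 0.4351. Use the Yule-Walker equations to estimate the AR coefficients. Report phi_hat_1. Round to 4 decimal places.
\hat\phi_{1} = 0.5140

The Yule-Walker equations for an AR(p) process read, in matrix form,
  Gamma_p phi = r_p,   with   (Gamma_p)_{ij} = gamma(|i - j|),
                       (r_p)_i = gamma(i),   i,j = 1..p.
Substitute the sample gammas (Toeplitz matrix and right-hand side of size 2):
  Gamma_p = [[2.6043, 1.2418], [1.2418, 2.6043]]
  r_p     = [1.2418, 0.4351]
Written out:
  2.6043 phi_1 + 1.2418 phi_2 = 1.2418
  1.2418 phi_1 + 2.6043 phi_2 = 0.4351
Solve by Cramer's rule:
  det = gamma(0)^2 - gamma(1)^2 = (2.6043)^2 - (1.2418)^2 = 6.78237849 - 1.54206724 = 5.24031125
  phi_hat_1 = [gamma(1) gamma(0) - gamma(1) gamma(2)] / det = [(1.2418)(2.6043) - (1.2418)(0.4351)] / 5.24031125 = 2.69371256 / 5.24031125 = 0.514
  phi_hat_2 = [gamma(0) gamma(2) - gamma(1)^2] / det = [(2.6043)(0.4351) - (1.2418)^2] / 5.24031125 = -0.40893631 / 5.24031125 = -0.078
So phi_hat = [0.5140, -0.0780].
Therefore phi_hat_1 = 0.5140.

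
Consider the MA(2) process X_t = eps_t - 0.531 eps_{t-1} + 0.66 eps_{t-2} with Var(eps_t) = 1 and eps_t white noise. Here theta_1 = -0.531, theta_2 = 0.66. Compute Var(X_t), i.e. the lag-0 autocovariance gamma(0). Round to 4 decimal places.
\gamma(0) = 1.7176

For an MA(q) process X_t = eps_t + sum_i theta_i eps_{t-i} with
Var(eps_t) = sigma^2, the variance is
  gamma(0) = sigma^2 * (1 + sum_i theta_i^2).
  sum_i theta_i^2 = (-0.531)^2 + (0.66)^2 = 0.281961 + 0.4356 = 0.717561.
  gamma(0) = 1 * (1 + 0.717561) = 1 * 1.717561 = 1.717561, which rounds to 1.7176.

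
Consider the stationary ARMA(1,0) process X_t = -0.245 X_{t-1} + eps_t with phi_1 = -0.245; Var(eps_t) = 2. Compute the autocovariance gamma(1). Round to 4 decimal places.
\gamma(1) = -0.5213

Multiply the model equation by X_{t-k} and take expectations. With theta_0 = psi_0 = 1 and psi_j the MA(infinity) weights, this gives
  gamma(k) - sum_i phi_i gamma(k-i) = c_k,
  c_k = sigma^2 * sum_{j=k..q} theta_j psi_{j-k}   (c_k = 0 for k > q),
using gamma(-m) = gamma(m).
Pure AR (q = 0): c_0 = sigma^2 = 2, c_k = 0 for k >= 1.
Equations for k = 0 and k = 1 (AR order 1):
  gamma(0) = phi_1 gamma(1) + c_0
  gamma(1) = phi_1 gamma(0) + c_1
Substituting the second into the first: gamma(0) (1 - phi_1^2) = c_0 + phi_1 c_1, so
  gamma(0) = c_0 / (1 - phi_1^2) = 2 / (1 - (-0.245)^2) = 2 / 0.939975 = 2.127716.
  gamma(1) = phi_1 gamma(0) = (-0.245)(2.127716) = -0.52129.
Therefore gamma(1) = -0.5213 (to 4 decimal places).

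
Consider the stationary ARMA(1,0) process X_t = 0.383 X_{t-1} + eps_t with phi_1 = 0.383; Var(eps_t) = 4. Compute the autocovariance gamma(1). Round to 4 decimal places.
\gamma(1) = 1.7954

Multiply the model equation by X_{t-k} and take expectations. With theta_0 = psi_0 = 1 and psi_j the MA(infinity) weights, this gives
  gamma(k) - sum_i phi_i gamma(k-i) = c_k,
  c_k = sigma^2 * sum_{j=k..q} theta_j psi_{j-k}   (c_k = 0 for k > q),
using gamma(-m) = gamma(m).
Pure AR (q = 0): c_0 = sigma^2 = 4, c_k = 0 for k >= 1.
Equations for k = 0 and k = 1 (AR order 1):
  gamma(0) = phi_1 gamma(1) + c_0
  gamma(1) = phi_1 gamma(0) + c_1
Substituting the second into the first: gamma(0) (1 - phi_1^2) = c_0 + phi_1 c_1, so
  gamma(0) = c_0 / (1 - phi_1^2) = 4 / (1 - (0.383)^2) = 4 / 0.853311 = 4.687623.
  gamma(1) = phi_1 gamma(0) = (0.383)(4.687623) = 1.795359.
Therefore gamma(1) = 1.7954 (to 4 decimal places).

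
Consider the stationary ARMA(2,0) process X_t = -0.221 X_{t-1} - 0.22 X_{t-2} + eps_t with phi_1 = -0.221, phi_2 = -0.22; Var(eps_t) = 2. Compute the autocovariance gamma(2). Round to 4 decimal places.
\gamma(2) = -0.3911

Multiply the model equation by X_{t-k} and take expectations. With theta_0 = psi_0 = 1 and psi_j the MA(infinity) weights, this gives
  gamma(k) - sum_i phi_i gamma(k-i) = c_k,
  c_k = sigma^2 * sum_{j=k..q} theta_j psi_{j-k}   (c_k = 0 for k > q),
using gamma(-m) = gamma(m).
Pure AR (q = 0): c_0 = sigma^2 = 2, c_k = 0 for k >= 1.
Equations for k = 0, 1, 2 (AR order 2, c_2 = 0):
  (E0) gamma(0) = phi_1 gamma(1) + phi_2 gamma(2) + c_0
  (E1) gamma(1) = phi_1 gamma(0) + phi_2 gamma(1) + c_1
  (E2) gamma(2) = phi_1 gamma(1) + phi_2 gamma(0)
From (E1): gamma(1) = A gamma(0) + B with
  A = phi_1 / (1 - phi_2) = -0.221 / 1.22 = -0.181148,   B = c_1 / (1 - phi_2) = 0 / 1.22 = 0.
Insert (E2) into (E0): gamma(0) (1 - phi_2^2) = phi_1 (1 + phi_2) gamma(1) + c_0.
  phi_1 (1 + phi_2) = (-0.221)(0.78) = -0.17238,   1 - phi_2^2 = 0.9516.
Replace gamma(1) by A gamma(0) + B and collect gamma(0):
  gamma(0) [0.9516 - (-0.17238)(-0.181148)] = c_0 = 2
  gamma(0) * 0.920374 = 2
  gamma(0) = 2 / 0.920374 = 2.17303.
  gamma(1) = A gamma(0) = (-0.181148)(2.17303) = -0.393639.
  gamma(2) = phi_1 gamma(1) + phi_2 gamma(0) = (-0.221)(-0.393639) + (-0.22)(2.17303) = -0.391072.
Therefore gamma(2) = -0.3911 (to 4 decimal places).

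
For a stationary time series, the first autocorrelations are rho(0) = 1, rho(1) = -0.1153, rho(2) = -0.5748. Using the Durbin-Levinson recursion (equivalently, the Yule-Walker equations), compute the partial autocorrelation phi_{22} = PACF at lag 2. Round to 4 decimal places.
\phi_{22} = -0.5960

The PACF at lag k is phi_{kk}, the last component of the solution
to the Yule-Walker system G_k phi = r_k where
  (G_k)_{ij} = rho(|i - j|), (r_k)_i = rho(i), i,j = 1..k.
Equivalently, Durbin-Levinson gives phi_{kk} iteratively:
  phi_{11} = rho(1)
  phi_{kk} = [rho(k) - sum_{j=1..k-1} phi_{k-1,j} rho(k-j)]
            / [1 - sum_{j=1..k-1} phi_{k-1,j} rho(j)],
  phi_{k,j} = phi_{k-1,j} - phi_{kk} phi_{k-1,k-j},  j = 1..k-1.
Step k = 1:
  phi_11 = rho(1) = -0.1153.
Step k = 2:
  phi_22 = [rho(2) - phi_11 rho(1)] / [1 - phi_11 rho(1)] = [-0.5748 - (-0.1153)(-0.1153)] / [1 - (-0.1153)(-0.1153)]
         = -0.58809409 / 0.98670591 = -0.596.
Therefore phi_{22} = -0.5960.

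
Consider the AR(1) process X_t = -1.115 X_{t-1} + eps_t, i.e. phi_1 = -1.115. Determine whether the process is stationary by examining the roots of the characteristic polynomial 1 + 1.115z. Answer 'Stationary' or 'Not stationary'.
\text{Not stationary}

The AR(p) characteristic polynomial is P(z) = 1 + 1.115z.
Stationarity requires all roots to lie outside the unit circle, i.e. |z| > 1 for every root.
This is linear in z: 1 + (1.115) z = 0  =>  z = -1/(1.115) = -0.896861,  |z| = 0.896861.
Moduli of all roots: 0.8969.
All moduli strictly greater than 1? No.
Verdict: Not stationary.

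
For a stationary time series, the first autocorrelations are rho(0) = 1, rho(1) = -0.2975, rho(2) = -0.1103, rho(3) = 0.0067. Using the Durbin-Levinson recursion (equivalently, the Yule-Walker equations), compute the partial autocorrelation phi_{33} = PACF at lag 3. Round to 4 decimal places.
\phi_{33} = -0.1131

The PACF at lag k is phi_{kk}, the last component of the solution
to the Yule-Walker system G_k phi = r_k where
  (G_k)_{ij} = rho(|i - j|), (r_k)_i = rho(i), i,j = 1..k.
Equivalently, Durbin-Levinson gives phi_{kk} iteratively:
  phi_{11} = rho(1)
  phi_{kk} = [rho(k) - sum_{j=1..k-1} phi_{k-1,j} rho(k-j)]
            / [1 - sum_{j=1..k-1} phi_{k-1,j} rho(j)],
  phi_{k,j} = phi_{k-1,j} - phi_{kk} phi_{k-1,k-j},  j = 1..k-1.
Step k = 1:
  phi_11 = rho(1) = -0.2975.
Step k = 2:
  phi_22 = [rho(2) - phi_11 rho(1)] / [1 - phi_11 rho(1)] = [-0.1103 - (-0.2975)(-0.2975)] / [1 - (-0.2975)(-0.2975)]
         = -0.19880625 / 0.91149375 = -0.21811.
  Update: phi_21 = phi_11 - phi_22 phi_11 = -0.2975 - (-0.21811)(-0.2975) = -0.362388.
Step k = 3:
  phi_33 = [rho(3) - phi_21 rho(2) - phi_22 rho(1)] / [1 - phi_21 rho(1) - phi_22 rho(2)]
    numerator   = 0.0067 - (-0.362388)(-0.1103) - (-0.21811)(-0.2975) = -0.09815922
    denominator = 1 - (-0.362388)(-0.2975) - (-0.21811)(-0.1103) = 0.86813204
  phi_33 = -0.09815922 / 0.86813204 = -0.1131.
Therefore phi_{33} = -0.1131.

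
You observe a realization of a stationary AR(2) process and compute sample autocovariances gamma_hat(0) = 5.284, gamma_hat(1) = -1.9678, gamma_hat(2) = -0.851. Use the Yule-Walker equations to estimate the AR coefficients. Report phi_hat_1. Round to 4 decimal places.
\hat\phi_{1} = -0.5020

The Yule-Walker equations for an AR(p) process read, in matrix form,
  Gamma_p phi = r_p,   with   (Gamma_p)_{ij} = gamma(|i - j|),
                       (r_p)_i = gamma(i),   i,j = 1..p.
Substitute the sample gammas (Toeplitz matrix and right-hand side of size 2):
  Gamma_p = [[5.284, -1.9678], [-1.9678, 5.284]]
  r_p     = [-1.9678, -0.851]
Written out:
  5.284 phi_1 - 1.9678 phi_2 = -1.9678
  -1.9678 phi_1 + 5.284 phi_2 = -0.851
Solve by Cramer's rule:
  det = gamma(0)^2 - gamma(1)^2 = (5.284)^2 - (-1.9678)^2 = 27.920656 - 3.87223684 = 24.04841916
  phi_hat_1 = [gamma(1) gamma(0) - gamma(1) gamma(2)] / det = [(-1.9678)(5.284) - (-1.9678)(-0.851)] / 24.04841916 = -12.072453 / 24.04841916 = -0.502
  phi_hat_2 = [gamma(0) gamma(2) - gamma(1)^2] / det = [(5.284)(-0.851) - (-1.9678)^2] / 24.04841916 = -8.36892084 / 24.04841916 = -0.348
So phi_hat = [-0.5020, -0.3480].
Therefore phi_hat_1 = -0.5020.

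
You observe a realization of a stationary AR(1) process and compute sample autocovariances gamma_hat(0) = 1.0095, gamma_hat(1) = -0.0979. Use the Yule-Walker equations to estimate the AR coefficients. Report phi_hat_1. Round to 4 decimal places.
\hat\phi_{1} = -0.0970

The Yule-Walker equations for an AR(p) process read, in matrix form,
  Gamma_p phi = r_p,   with   (Gamma_p)_{ij} = gamma(|i - j|),
                       (r_p)_i = gamma(i),   i,j = 1..p.
Substitute the sample gammas (Toeplitz matrix and right-hand side of size 1):
  Gamma_p = [[1.0095]]
  r_p     = [-0.0979]
With p = 1 this is the single equation gamma(0) phi_1 = gamma(1):
  phi_hat_1 = gamma(1) / gamma(0) = -0.0979 / 1.0095 = -0.0970.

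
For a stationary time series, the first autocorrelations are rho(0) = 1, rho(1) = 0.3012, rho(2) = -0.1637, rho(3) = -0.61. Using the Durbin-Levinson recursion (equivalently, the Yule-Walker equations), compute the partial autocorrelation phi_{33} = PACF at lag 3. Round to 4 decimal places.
\phi_{33} = -0.5520

The PACF at lag k is phi_{kk}, the last component of the solution
to the Yule-Walker system G_k phi = r_k where
  (G_k)_{ij} = rho(|i - j|), (r_k)_i = rho(i), i,j = 1..k.
Equivalently, Durbin-Levinson gives phi_{kk} iteratively:
  phi_{11} = rho(1)
  phi_{kk} = [rho(k) - sum_{j=1..k-1} phi_{k-1,j} rho(k-j)]
            / [1 - sum_{j=1..k-1} phi_{k-1,j} rho(j)],
  phi_{k,j} = phi_{k-1,j} - phi_{kk} phi_{k-1,k-j},  j = 1..k-1.
Step k = 1:
  phi_11 = rho(1) = 0.3012.
Step k = 2:
  phi_22 = [rho(2) - phi_11 rho(1)] / [1 - phi_11 rho(1)] = [-0.1637 - (0.3012)(0.3012)] / [1 - (0.3012)(0.3012)]
         = -0.25442144 / 0.90927856 = -0.279806.
  Update: phi_21 = phi_11 - phi_22 phi_11 = 0.3012 - (-0.279806)(0.3012) = 0.385478.
Step k = 3:
  phi_33 = [rho(3) - phi_21 rho(2) - phi_22 rho(1)] / [1 - phi_21 rho(1) - phi_22 rho(2)]
    numerator   = -0.61 - (0.385478)(-0.1637) - (-0.279806)(0.3012) = -0.46261982
    denominator = 1 - (0.385478)(0.3012) - (-0.279806)(-0.1637) = 0.83808996
  phi_33 = -0.46261982 / 0.83808996 = -0.552.
Therefore phi_{33} = -0.5520.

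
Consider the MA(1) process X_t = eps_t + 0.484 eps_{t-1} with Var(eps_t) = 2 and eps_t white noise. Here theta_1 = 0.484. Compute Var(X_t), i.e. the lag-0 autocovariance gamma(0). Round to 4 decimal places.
\gamma(0) = 2.4685

For an MA(q) process X_t = eps_t + sum_i theta_i eps_{t-i} with
Var(eps_t) = sigma^2, the variance is
  gamma(0) = sigma^2 * (1 + sum_i theta_i^2).
  sum_i theta_i^2 = (0.484)^2 = 0.234256.
  gamma(0) = 2 * (1 + 0.234256) = 2 * 1.234256 = 2.468512, which rounds to 2.4685.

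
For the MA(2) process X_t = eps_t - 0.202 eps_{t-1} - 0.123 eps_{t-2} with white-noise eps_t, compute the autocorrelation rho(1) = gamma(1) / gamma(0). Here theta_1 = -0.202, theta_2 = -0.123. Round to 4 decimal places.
\rho(1) = -0.1678

For an MA(q) process with theta_0 = 1, the autocovariance is
  gamma(k) = sigma^2 * sum_{i=0..q-k} theta_i * theta_{i+k},
and rho(k) = gamma(k) / gamma(0). Sigma^2 cancels.
  numerator   = (1)*(-0.202) + (-0.202)*(-0.123) = -0.177154.
  denominator = (1)^2 + (-0.202)^2 + (-0.123)^2 = 1.055933.
  rho(1) = -0.177154 / 1.055933 = -0.1678.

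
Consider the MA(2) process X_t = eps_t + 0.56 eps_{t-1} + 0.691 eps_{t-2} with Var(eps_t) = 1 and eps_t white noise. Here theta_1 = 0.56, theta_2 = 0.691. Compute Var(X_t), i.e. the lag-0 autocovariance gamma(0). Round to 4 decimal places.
\gamma(0) = 1.7911

For an MA(q) process X_t = eps_t + sum_i theta_i eps_{t-i} with
Var(eps_t) = sigma^2, the variance is
  gamma(0) = sigma^2 * (1 + sum_i theta_i^2).
  sum_i theta_i^2 = (0.56)^2 + (0.691)^2 = 0.3136 + 0.477481 = 0.791081.
  gamma(0) = 1 * (1 + 0.791081) = 1 * 1.791081 = 1.791081, which rounds to 1.7911.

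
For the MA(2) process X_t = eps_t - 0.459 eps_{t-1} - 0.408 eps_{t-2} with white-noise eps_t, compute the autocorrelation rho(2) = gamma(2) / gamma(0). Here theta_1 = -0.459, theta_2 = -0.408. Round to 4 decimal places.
\rho(2) = -0.2963

For an MA(q) process with theta_0 = 1, the autocovariance is
  gamma(k) = sigma^2 * sum_{i=0..q-k} theta_i * theta_{i+k},
and rho(k) = gamma(k) / gamma(0). Sigma^2 cancels.
  numerator   = (1)*(-0.408) = -0.408.
  denominator = (1)^2 + (-0.459)^2 + (-0.408)^2 = 1.377145.
  rho(2) = -0.408 / 1.377145 = -0.2963.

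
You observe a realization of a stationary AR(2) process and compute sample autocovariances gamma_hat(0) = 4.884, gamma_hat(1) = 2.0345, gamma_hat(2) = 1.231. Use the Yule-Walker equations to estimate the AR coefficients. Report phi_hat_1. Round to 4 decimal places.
\hat\phi_{1} = 0.3770

The Yule-Walker equations for an AR(p) process read, in matrix form,
  Gamma_p phi = r_p,   with   (Gamma_p)_{ij} = gamma(|i - j|),
                       (r_p)_i = gamma(i),   i,j = 1..p.
Substitute the sample gammas (Toeplitz matrix and right-hand side of size 2):
  Gamma_p = [[4.884, 2.0345], [2.0345, 4.884]]
  r_p     = [2.0345, 1.231]
Written out:
  4.884 phi_1 + 2.0345 phi_2 = 2.0345
  2.0345 phi_1 + 4.884 phi_2 = 1.231
Solve by Cramer's rule:
  det = gamma(0)^2 - gamma(1)^2 = (4.884)^2 - (2.0345)^2 = 23.853456 - 4.13919025 = 19.71426575
  phi_hat_1 = [gamma(1) gamma(0) - gamma(1) gamma(2)] / det = [(2.0345)(4.884) - (2.0345)(1.231)] / 19.71426575 = 7.4320285 / 19.71426575 = 0.377
  phi_hat_2 = [gamma(0) gamma(2) - gamma(1)^2] / det = [(4.884)(1.231) - (2.0345)^2] / 19.71426575 = 1.87301375 / 19.71426575 = 0.095
So phi_hat = [0.3770, 0.0950].
Therefore phi_hat_1 = 0.3770.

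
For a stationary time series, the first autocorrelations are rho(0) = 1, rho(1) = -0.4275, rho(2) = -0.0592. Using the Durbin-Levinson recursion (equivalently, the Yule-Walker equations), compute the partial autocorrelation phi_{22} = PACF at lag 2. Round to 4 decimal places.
\phi_{22} = -0.2961

The PACF at lag k is phi_{kk}, the last component of the solution
to the Yule-Walker system G_k phi = r_k where
  (G_k)_{ij} = rho(|i - j|), (r_k)_i = rho(i), i,j = 1..k.
Equivalently, Durbin-Levinson gives phi_{kk} iteratively:
  phi_{11} = rho(1)
  phi_{kk} = [rho(k) - sum_{j=1..k-1} phi_{k-1,j} rho(k-j)]
            / [1 - sum_{j=1..k-1} phi_{k-1,j} rho(j)],
  phi_{k,j} = phi_{k-1,j} - phi_{kk} phi_{k-1,k-j},  j = 1..k-1.
Step k = 1:
  phi_11 = rho(1) = -0.4275.
Step k = 2:
  phi_22 = [rho(2) - phi_11 rho(1)] / [1 - phi_11 rho(1)] = [-0.0592 - (-0.4275)(-0.4275)] / [1 - (-0.4275)(-0.4275)]
         = -0.24195625 / 0.81724375 = -0.2961.
Therefore phi_{22} = -0.2961.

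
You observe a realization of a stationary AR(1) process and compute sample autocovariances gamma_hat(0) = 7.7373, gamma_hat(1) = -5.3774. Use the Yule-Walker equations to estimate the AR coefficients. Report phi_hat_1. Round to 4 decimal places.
\hat\phi_{1} = -0.6950

The Yule-Walker equations for an AR(p) process read, in matrix form,
  Gamma_p phi = r_p,   with   (Gamma_p)_{ij} = gamma(|i - j|),
                       (r_p)_i = gamma(i),   i,j = 1..p.
Substitute the sample gammas (Toeplitz matrix and right-hand side of size 1):
  Gamma_p = [[7.7373]]
  r_p     = [-5.3774]
With p = 1 this is the single equation gamma(0) phi_1 = gamma(1):
  phi_hat_1 = gamma(1) / gamma(0) = -5.3774 / 7.7373 = -0.6950.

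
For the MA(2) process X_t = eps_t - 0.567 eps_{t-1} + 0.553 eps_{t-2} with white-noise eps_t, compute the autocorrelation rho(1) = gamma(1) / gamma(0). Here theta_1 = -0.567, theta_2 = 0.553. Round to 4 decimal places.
\rho(1) = -0.5411

For an MA(q) process with theta_0 = 1, the autocovariance is
  gamma(k) = sigma^2 * sum_{i=0..q-k} theta_i * theta_{i+k},
and rho(k) = gamma(k) / gamma(0). Sigma^2 cancels.
  numerator   = (1)*(-0.567) + (-0.567)*(0.553) = -0.880551.
  denominator = (1)^2 + (-0.567)^2 + (0.553)^2 = 1.627298.
  rho(1) = -0.880551 / 1.627298 = -0.5411.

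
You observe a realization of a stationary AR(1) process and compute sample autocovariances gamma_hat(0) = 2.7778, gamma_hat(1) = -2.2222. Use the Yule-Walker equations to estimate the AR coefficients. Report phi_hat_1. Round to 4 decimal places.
\hat\phi_{1} = -0.8000

The Yule-Walker equations for an AR(p) process read, in matrix form,
  Gamma_p phi = r_p,   with   (Gamma_p)_{ij} = gamma(|i - j|),
                       (r_p)_i = gamma(i),   i,j = 1..p.
Substitute the sample gammas (Toeplitz matrix and right-hand side of size 1):
  Gamma_p = [[2.7778]]
  r_p     = [-2.2222]
With p = 1 this is the single equation gamma(0) phi_1 = gamma(1):
  phi_hat_1 = gamma(1) / gamma(0) = -2.2222 / 2.7778 = -0.8000.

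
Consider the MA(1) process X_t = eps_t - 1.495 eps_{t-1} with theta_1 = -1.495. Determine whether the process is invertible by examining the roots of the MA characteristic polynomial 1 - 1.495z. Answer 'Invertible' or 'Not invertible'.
\text{Not invertible}

The MA(q) characteristic polynomial is P(z) = 1 - 1.495z.
Invertibility requires all roots to lie outside the unit circle, i.e. |z| > 1 for every root.
This is linear in z: 1 + (-1.495) z = 0  =>  z = -1/(-1.495) = 0.668896,  |z| = 0.668896.
Moduli of all roots: 0.6689.
All moduli strictly greater than 1? No.
Verdict: Not invertible.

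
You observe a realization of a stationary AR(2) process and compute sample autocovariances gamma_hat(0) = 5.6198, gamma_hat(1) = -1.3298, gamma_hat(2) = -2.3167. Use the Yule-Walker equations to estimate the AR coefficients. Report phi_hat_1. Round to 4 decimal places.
\hat\phi_{1} = -0.3540

The Yule-Walker equations for an AR(p) process read, in matrix form,
  Gamma_p phi = r_p,   with   (Gamma_p)_{ij} = gamma(|i - j|),
                       (r_p)_i = gamma(i),   i,j = 1..p.
Substitute the sample gammas (Toeplitz matrix and right-hand side of size 2):
  Gamma_p = [[5.6198, -1.3298], [-1.3298, 5.6198]]
  r_p     = [-1.3298, -2.3167]
Written out:
  5.6198 phi_1 - 1.3298 phi_2 = -1.3298
  -1.3298 phi_1 + 5.6198 phi_2 = -2.3167
Solve by Cramer's rule:
  det = gamma(0)^2 - gamma(1)^2 = (5.6198)^2 - (-1.3298)^2 = 31.58215204 - 1.76836804 = 29.813784
  phi_hat_1 = [gamma(1) gamma(0) - gamma(1) gamma(2)] / det = [(-1.3298)(5.6198) - (-1.3298)(-2.3167)] / 29.813784 = -10.5539577 / 29.813784 = -0.354
  phi_hat_2 = [gamma(0) gamma(2) - gamma(1)^2] / det = [(5.6198)(-2.3167) - (-1.3298)^2] / 29.813784 = -14.7877587 / 29.813784 = -0.496
So phi_hat = [-0.3540, -0.4960].
Therefore phi_hat_1 = -0.3540.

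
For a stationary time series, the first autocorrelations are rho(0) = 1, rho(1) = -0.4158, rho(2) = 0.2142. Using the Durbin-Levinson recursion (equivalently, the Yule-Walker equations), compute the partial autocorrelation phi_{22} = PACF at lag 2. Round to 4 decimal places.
\phi_{22} = 0.0499

The PACF at lag k is phi_{kk}, the last component of the solution
to the Yule-Walker system G_k phi = r_k where
  (G_k)_{ij} = rho(|i - j|), (r_k)_i = rho(i), i,j = 1..k.
Equivalently, Durbin-Levinson gives phi_{kk} iteratively:
  phi_{11} = rho(1)
  phi_{kk} = [rho(k) - sum_{j=1..k-1} phi_{k-1,j} rho(k-j)]
            / [1 - sum_{j=1..k-1} phi_{k-1,j} rho(j)],
  phi_{k,j} = phi_{k-1,j} - phi_{kk} phi_{k-1,k-j},  j = 1..k-1.
Step k = 1:
  phi_11 = rho(1) = -0.4158.
Step k = 2:
  phi_22 = [rho(2) - phi_11 rho(1)] / [1 - phi_11 rho(1)] = [0.2142 - (-0.4158)(-0.4158)] / [1 - (-0.4158)(-0.4158)]
         = 0.04131036 / 0.82711036 = 0.0499.
Therefore phi_{22} = 0.0499.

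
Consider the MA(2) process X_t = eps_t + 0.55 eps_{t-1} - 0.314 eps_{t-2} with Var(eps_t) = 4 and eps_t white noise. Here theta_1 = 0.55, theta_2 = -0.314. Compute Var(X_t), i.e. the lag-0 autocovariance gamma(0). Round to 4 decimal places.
\gamma(0) = 5.6044

For an MA(q) process X_t = eps_t + sum_i theta_i eps_{t-i} with
Var(eps_t) = sigma^2, the variance is
  gamma(0) = sigma^2 * (1 + sum_i theta_i^2).
  sum_i theta_i^2 = (0.55)^2 + (-0.314)^2 = 0.3025 + 0.098596 = 0.401096.
  gamma(0) = 4 * (1 + 0.401096) = 4 * 1.401096 = 5.604384, which rounds to 5.6044.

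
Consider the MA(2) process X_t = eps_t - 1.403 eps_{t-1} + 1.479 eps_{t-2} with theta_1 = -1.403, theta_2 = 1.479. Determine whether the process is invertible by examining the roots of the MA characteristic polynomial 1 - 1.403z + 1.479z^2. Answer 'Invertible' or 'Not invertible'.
\text{Not invertible}

The MA(q) characteristic polynomial is P(z) = 1 - 1.403z + 1.479z^2.
Invertibility requires all roots to lie outside the unit circle, i.e. |z| > 1 for every root.
Set 1 + (-1.403) z + (1.479) z^2 = 0, i.e. a z^2 + b z + c = 0 with a = 1.479, b = -1.403, c = 1.
Discriminant D = b^2 - 4ac = (-1.403)^2 - 4*(1.479)*1 = 1.968409 - (5.916) = -3.947591.
D < 0, so the roots are the complex-conjugate pair z = (-b +/- i sqrt(-D)) / (2a) = 0.4743 +/- 0.6717i.
For a conjugate pair |z|^2 = z * conj(z) = (product of roots) = c/a = 1/(1.479) = 0.676133, so |z| = sqrt(0.676133) = 0.8223 for both roots.
Moduli of all roots: 0.8223, 0.8223.
All moduli strictly greater than 1? No.
Verdict: Not invertible.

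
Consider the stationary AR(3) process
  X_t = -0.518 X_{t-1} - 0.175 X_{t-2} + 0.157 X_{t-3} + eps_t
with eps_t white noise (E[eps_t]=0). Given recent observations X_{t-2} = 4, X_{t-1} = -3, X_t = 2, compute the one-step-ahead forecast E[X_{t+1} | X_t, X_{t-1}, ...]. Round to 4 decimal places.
E[X_{t+1} \mid \mathcal F_t] = 0.1170

For an AR(p) model X_t = c + sum_i phi_i X_{t-i} + eps_t, the
one-step-ahead conditional mean is
  E[X_{t+1} | X_t, ...] = c + sum_i phi_i X_{t+1-i}.
Substitute known values:
  E[X_{t+1} | ...] = (-0.518) * (2) + (-0.175) * (-3) + (0.157) * (4)
                   = 0.1170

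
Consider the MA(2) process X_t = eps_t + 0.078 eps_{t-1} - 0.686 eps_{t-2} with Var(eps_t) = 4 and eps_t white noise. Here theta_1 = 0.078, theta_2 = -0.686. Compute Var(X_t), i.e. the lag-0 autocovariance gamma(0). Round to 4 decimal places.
\gamma(0) = 5.9067

For an MA(q) process X_t = eps_t + sum_i theta_i eps_{t-i} with
Var(eps_t) = sigma^2, the variance is
  gamma(0) = sigma^2 * (1 + sum_i theta_i^2).
  sum_i theta_i^2 = (0.078)^2 + (-0.686)^2 = 0.006084 + 0.470596 = 0.47668.
  gamma(0) = 4 * (1 + 0.47668) = 4 * 1.47668 = 5.90672, which rounds to 5.9067.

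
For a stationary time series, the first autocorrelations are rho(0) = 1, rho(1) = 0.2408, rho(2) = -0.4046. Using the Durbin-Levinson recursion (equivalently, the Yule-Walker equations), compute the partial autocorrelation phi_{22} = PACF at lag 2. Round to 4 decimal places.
\phi_{22} = -0.4911

The PACF at lag k is phi_{kk}, the last component of the solution
to the Yule-Walker system G_k phi = r_k where
  (G_k)_{ij} = rho(|i - j|), (r_k)_i = rho(i), i,j = 1..k.
Equivalently, Durbin-Levinson gives phi_{kk} iteratively:
  phi_{11} = rho(1)
  phi_{kk} = [rho(k) - sum_{j=1..k-1} phi_{k-1,j} rho(k-j)]
            / [1 - sum_{j=1..k-1} phi_{k-1,j} rho(j)],
  phi_{k,j} = phi_{k-1,j} - phi_{kk} phi_{k-1,k-j},  j = 1..k-1.
Step k = 1:
  phi_11 = rho(1) = 0.2408.
Step k = 2:
  phi_22 = [rho(2) - phi_11 rho(1)] / [1 - phi_11 rho(1)] = [-0.4046 - (0.2408)(0.2408)] / [1 - (0.2408)(0.2408)]
         = -0.46258464 / 0.94201536 = -0.4911.
Therefore phi_{22} = -0.4911.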